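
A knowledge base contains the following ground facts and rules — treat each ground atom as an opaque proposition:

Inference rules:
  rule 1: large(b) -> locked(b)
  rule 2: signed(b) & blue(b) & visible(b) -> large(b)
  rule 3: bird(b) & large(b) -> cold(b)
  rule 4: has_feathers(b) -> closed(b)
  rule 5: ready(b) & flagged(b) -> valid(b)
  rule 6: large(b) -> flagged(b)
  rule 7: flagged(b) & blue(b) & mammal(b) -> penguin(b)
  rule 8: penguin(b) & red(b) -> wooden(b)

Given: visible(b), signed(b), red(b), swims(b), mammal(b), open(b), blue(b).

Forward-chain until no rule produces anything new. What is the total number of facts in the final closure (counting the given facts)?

Round 1: rule 2 [signed(b) & blue(b) & visible(b) -> large(b)]. New: large(b).
Round 2: rule 1 [large(b) -> locked(b)]; rule 6 [large(b) -> flagged(b)]. New: locked(b), flagged(b).
Round 3: rule 7 [flagged(b) & blue(b) & mammal(b) -> penguin(b)]. New: penguin(b).
Round 4: rule 8 [penguin(b) & red(b) -> wooden(b)]. New: wooden(b).
Closure: {blue(b), flagged(b), large(b), locked(b), mammal(b), open(b), penguin(b), red(b), signed(b), swims(b), visible(b), wooden(b)} — 12 facts.

12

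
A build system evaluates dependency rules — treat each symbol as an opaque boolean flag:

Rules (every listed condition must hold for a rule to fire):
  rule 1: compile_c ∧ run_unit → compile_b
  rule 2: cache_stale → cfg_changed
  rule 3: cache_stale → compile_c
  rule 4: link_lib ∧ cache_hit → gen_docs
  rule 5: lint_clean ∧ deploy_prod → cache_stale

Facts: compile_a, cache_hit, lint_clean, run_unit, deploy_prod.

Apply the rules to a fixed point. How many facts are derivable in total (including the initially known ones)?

Round 1: rule 5 [lint_clean ∧ deploy_prod → cache_stale]. Adds cache_stale.
Round 2: rule 2 [cache_stale → cfg_changed]; rule 3 [cache_stale → compile_c]. Adds cfg_changed, compile_c.
Round 3: rule 1 [compile_c ∧ run_unit → compile_b]. Adds compile_b.
Closure: {cache_hit, cache_stale, cfg_changed, compile_a, compile_b, compile_c, deploy_prod, lint_clean, run_unit} — 9 facts.

9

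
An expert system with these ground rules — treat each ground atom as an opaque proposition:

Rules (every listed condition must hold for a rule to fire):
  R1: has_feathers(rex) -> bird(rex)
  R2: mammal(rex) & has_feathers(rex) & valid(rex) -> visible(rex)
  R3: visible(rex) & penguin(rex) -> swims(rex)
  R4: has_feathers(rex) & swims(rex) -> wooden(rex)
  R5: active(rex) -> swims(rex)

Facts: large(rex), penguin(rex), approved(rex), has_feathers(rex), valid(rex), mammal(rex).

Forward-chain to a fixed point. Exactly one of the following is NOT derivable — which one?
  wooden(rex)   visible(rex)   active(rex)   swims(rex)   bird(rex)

active(rex)

Round 1 — R1, R2, derive bird(rex), visible(rex).
Round 2 — R3, derive swims(rex).
Round 3 — R4, derive wooden(rex).
Derived: wooden(rex) (round 3), swims(rex) (round 2), visible(rex) (round 1), bird(rex) (round 1). active(rex) never appears in any round.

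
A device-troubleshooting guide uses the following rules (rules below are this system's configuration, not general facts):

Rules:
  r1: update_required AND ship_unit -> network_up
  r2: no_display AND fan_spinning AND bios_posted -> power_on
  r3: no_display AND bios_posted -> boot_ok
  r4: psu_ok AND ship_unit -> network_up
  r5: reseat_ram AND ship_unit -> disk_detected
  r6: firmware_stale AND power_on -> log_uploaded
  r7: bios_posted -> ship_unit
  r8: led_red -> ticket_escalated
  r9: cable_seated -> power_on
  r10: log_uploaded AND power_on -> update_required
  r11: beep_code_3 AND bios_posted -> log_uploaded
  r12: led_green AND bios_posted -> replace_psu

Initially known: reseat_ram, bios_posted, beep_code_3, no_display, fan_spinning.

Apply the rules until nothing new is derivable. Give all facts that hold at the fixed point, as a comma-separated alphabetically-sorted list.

beep_code_3, bios_posted, boot_ok, disk_detected, fan_spinning, log_uploaded, network_up, no_display, power_on, reseat_ram, ship_unit, update_required

[1] r2 [no_display AND fan_spinning AND bios_posted -> power_on]; r3 [no_display AND bios_posted -> boot_ok]; r7 [bios_posted -> ship_unit]; r11 [beep_code_3 AND bios_posted -> log_uploaded]. ⇒ new: power_on, boot_ok, ship_unit, log_uploaded.
[2] r5 [reseat_ram AND ship_unit -> disk_detected]; r10 [log_uploaded AND power_on -> update_required]. ⇒ new: disk_detected, update_required.
[3] r1 [update_required AND ship_unit -> network_up]. ⇒ new: network_up.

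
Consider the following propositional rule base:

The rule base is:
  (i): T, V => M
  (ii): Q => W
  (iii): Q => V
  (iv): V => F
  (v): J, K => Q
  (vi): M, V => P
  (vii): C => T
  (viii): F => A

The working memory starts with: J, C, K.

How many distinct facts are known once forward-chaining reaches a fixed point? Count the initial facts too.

[1] (v) [J, K => Q]; (vii) [C => T]. ⇒ new: Q, T.
[2] (ii) [Q => W]; (iii) [Q => V]. ⇒ new: W, V.
[3] (i) [T, V => M]; (iv) [V => F]. ⇒ new: M, F.
[4] (vi) [M, V => P]; (viii) [F => A]. ⇒ new: P, A.
Closure: {A, C, F, J, K, M, P, Q, T, V, W} — 11 facts.

11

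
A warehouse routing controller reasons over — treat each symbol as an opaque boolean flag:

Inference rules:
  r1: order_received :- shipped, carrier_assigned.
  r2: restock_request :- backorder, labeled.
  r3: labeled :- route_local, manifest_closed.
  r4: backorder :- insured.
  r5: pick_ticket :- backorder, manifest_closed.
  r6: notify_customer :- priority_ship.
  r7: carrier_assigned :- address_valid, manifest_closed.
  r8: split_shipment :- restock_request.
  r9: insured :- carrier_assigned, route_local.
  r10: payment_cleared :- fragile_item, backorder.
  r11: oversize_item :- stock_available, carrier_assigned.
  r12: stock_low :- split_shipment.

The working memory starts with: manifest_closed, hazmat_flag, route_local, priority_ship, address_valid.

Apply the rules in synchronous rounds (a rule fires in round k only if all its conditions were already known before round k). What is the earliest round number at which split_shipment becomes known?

Round 1 — r3, r6, r7, derive labeled, notify_customer, carrier_assigned.
Round 2 — r9, derive insured.
Round 3 — r4, derive backorder.
Round 4 — r2, r5, derive restock_request, pick_ticket.
Round 5 — r8, derive split_shipment.
split_shipment first appears in round 5.

5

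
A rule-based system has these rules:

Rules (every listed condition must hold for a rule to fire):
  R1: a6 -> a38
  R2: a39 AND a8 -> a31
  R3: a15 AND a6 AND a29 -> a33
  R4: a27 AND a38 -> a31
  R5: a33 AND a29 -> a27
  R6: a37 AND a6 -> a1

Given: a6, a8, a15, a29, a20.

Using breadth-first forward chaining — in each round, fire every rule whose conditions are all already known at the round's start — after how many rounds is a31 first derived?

Round 1 fires R1, R3, giving a38, a33.
Round 2 fires R5, giving a27.
Round 3 fires R4, giving a31.
a31 first appears in round 3.

3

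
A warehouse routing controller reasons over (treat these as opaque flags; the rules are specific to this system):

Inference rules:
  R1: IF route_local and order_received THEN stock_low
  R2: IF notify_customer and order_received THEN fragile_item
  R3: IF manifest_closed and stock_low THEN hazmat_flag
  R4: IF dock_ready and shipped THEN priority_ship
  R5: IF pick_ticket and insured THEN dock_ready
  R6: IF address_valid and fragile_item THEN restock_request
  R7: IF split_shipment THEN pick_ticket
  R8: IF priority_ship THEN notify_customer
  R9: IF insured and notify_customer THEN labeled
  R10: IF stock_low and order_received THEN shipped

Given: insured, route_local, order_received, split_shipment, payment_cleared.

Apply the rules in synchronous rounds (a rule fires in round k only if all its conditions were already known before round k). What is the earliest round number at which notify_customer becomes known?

Round 1 — R1, R7, derive stock_low, pick_ticket.
Round 2 — R5, R10, derive dock_ready, shipped.
Round 3 — R4, derive priority_ship.
Round 4 — R8, derive notify_customer.
notify_customer first appears in round 4.

4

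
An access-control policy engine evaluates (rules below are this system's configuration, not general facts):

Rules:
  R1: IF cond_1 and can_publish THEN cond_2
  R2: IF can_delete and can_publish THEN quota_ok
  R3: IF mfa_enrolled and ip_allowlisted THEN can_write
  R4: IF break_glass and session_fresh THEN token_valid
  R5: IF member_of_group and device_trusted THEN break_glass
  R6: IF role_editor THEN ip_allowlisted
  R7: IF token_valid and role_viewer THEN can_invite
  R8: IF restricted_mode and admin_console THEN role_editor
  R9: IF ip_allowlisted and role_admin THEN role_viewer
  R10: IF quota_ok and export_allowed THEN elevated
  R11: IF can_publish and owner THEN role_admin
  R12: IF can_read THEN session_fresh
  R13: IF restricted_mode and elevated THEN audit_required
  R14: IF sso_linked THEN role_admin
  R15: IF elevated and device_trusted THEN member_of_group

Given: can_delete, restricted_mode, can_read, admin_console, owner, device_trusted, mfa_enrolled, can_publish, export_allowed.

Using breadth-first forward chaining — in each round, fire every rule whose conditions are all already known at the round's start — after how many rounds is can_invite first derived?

6

Round 1 fires R2, R8, R11, R12, giving quota_ok, role_editor, role_admin, session_fresh.
Round 2 fires R6, R10, giving ip_allowlisted, elevated.
Round 3 fires R3, R9, R13, R15, giving can_write, role_viewer, audit_required, member_of_group.
Round 4 fires R5, giving break_glass.
Round 5 fires R4, giving token_valid.
Round 6 fires R7, giving can_invite.
can_invite first appears in round 6.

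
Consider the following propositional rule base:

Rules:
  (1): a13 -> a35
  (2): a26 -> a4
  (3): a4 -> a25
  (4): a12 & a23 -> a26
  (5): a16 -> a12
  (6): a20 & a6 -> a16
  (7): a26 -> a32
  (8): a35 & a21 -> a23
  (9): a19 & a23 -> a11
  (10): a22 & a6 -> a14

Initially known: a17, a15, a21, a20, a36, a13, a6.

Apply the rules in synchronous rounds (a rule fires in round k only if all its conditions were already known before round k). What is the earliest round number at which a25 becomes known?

5

Round 1 fires (1), (6), giving a35, a16.
Round 2 fires (5), (8), giving a12, a23.
Round 3 fires (4), giving a26.
Round 4 fires (2), (7), giving a4, a32.
Round 5 fires (3), giving a25.
a25 first appears in round 5.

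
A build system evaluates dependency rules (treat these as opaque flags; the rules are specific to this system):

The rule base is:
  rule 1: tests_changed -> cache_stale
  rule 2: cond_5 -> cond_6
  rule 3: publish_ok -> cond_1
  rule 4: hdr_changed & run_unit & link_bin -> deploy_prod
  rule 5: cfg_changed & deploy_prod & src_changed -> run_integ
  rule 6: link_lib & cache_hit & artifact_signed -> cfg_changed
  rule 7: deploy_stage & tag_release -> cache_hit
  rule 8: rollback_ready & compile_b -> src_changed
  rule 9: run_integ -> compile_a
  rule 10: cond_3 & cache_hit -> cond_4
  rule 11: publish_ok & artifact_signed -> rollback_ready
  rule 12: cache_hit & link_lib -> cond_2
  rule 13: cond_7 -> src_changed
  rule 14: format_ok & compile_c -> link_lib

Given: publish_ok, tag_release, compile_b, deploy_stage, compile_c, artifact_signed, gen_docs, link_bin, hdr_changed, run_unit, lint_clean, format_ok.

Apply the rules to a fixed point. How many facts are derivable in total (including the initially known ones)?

22

Round 1 fires rule 3, rule 4, rule 7, rule 11, rule 14, giving cond_1, deploy_prod, cache_hit, rollback_ready, link_lib.
Round 2 fires rule 6, rule 8, rule 12, giving cfg_changed, src_changed, cond_2.
Round 3 fires rule 5, giving run_integ.
Round 4 fires rule 9, giving compile_a.
Closure: {artifact_signed, cache_hit, cfg_changed, compile_a, compile_b, compile_c, cond_1, cond_2, deploy_prod, deploy_stage, format_ok, gen_docs, hdr_changed, link_bin, link_lib, lint_clean, publish_ok, rollback_ready, run_integ, run_unit, src_changed, tag_release} — 22 facts.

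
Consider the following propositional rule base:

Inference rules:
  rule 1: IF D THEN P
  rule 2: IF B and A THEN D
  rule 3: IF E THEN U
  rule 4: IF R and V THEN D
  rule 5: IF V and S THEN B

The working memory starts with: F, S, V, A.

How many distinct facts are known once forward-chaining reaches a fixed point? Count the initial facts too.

7

[1] rule 5 [IF V and S THEN B]. ⇒ new: B.
[2] rule 2 [IF B and A THEN D]. ⇒ new: D.
[3] rule 1 [IF D THEN P]. ⇒ new: P.
Closure: {A, B, D, F, P, S, V} — 7 facts.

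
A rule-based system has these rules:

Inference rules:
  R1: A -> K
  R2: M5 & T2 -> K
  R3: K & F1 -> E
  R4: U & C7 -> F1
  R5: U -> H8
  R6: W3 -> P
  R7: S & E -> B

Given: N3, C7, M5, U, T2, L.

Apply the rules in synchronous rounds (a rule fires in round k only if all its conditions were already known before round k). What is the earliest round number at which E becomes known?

2

Round 1 — R2, R4, R5, derive K, F1, H8.
Round 2 — R3, derive E.
E first appears in round 2.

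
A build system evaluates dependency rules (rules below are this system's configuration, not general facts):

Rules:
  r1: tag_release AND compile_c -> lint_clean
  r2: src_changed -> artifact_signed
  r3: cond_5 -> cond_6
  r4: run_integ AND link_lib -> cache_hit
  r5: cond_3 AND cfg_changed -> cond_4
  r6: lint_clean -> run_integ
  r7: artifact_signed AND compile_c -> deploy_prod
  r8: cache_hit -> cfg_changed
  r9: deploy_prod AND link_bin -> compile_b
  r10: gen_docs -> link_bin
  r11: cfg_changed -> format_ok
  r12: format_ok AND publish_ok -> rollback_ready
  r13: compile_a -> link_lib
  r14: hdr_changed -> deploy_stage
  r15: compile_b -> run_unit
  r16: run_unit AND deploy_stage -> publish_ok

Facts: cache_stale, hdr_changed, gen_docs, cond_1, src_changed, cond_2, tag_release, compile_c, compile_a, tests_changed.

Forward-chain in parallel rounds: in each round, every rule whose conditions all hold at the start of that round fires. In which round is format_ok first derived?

5

Round 1 fires r1, r2, r10, r13, r14, giving lint_clean, artifact_signed, link_bin, link_lib, deploy_stage.
Round 2 fires r6, r7, giving run_integ, deploy_prod.
Round 3 fires r4, r9, giving cache_hit, compile_b.
Round 4 fires r8, r15, giving cfg_changed, run_unit.
Round 5 fires r11, r16, giving format_ok, publish_ok.
format_ok first appears in round 5.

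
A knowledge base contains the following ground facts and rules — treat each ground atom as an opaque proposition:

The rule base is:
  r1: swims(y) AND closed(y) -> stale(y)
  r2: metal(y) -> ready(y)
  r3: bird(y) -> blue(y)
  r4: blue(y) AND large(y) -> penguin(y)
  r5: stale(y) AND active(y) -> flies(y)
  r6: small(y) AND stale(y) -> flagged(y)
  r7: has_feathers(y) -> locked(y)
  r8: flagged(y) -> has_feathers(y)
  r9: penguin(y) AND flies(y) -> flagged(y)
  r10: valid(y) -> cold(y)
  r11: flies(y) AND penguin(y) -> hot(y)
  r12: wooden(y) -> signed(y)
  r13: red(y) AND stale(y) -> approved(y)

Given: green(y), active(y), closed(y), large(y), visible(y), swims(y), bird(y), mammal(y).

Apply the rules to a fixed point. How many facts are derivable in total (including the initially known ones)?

Round 1: r1 [swims(y) AND closed(y) -> stale(y)]; r3 [bird(y) -> blue(y)]. New: stale(y), blue(y).
Round 2: r4 [blue(y) AND large(y) -> penguin(y)]; r5 [stale(y) AND active(y) -> flies(y)]. New: penguin(y), flies(y).
Round 3: r9 [penguin(y) AND flies(y) -> flagged(y)]; r11 [flies(y) AND penguin(y) -> hot(y)]. New: flagged(y), hot(y).
Round 4: r8 [flagged(y) -> has_feathers(y)]. New: has_feathers(y).
Round 5: r7 [has_feathers(y) -> locked(y)]. New: locked(y).
Closure: {active(y), bird(y), blue(y), closed(y), flagged(y), flies(y), green(y), has_feathers(y), hot(y), large(y), locked(y), mammal(y), penguin(y), stale(y), swims(y), visible(y)} — 16 facts.

16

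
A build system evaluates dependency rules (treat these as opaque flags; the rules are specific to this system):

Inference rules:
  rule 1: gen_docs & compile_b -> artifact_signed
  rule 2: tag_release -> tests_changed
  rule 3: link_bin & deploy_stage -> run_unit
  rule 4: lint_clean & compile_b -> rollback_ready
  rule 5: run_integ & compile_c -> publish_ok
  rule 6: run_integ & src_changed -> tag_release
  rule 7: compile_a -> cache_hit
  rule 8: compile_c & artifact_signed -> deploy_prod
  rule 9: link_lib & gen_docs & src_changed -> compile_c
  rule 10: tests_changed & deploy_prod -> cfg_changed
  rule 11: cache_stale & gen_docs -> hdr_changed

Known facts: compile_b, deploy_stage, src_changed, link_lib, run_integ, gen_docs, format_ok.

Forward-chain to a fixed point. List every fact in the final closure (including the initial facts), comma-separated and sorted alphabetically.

Round 1 — rule 1, rule 6, rule 9, derive artifact_signed, tag_release, compile_c.
Round 2 — rule 2, rule 5, rule 8, derive tests_changed, publish_ok, deploy_prod.
Round 3 — rule 10, derive cfg_changed.

artifact_signed, cfg_changed, compile_b, compile_c, deploy_prod, deploy_stage, format_ok, gen_docs, link_lib, publish_ok, run_integ, src_changed, tag_release, tests_changed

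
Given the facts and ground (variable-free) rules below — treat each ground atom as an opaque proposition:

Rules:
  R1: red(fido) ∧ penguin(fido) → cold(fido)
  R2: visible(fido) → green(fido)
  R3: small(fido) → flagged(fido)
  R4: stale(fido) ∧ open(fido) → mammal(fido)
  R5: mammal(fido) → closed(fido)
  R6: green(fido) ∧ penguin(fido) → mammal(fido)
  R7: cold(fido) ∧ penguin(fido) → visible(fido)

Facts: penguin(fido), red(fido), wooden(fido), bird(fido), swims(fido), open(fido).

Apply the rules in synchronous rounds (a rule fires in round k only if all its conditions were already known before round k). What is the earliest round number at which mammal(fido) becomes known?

4

Round 1: R1 [red(fido) ∧ penguin(fido) → cold(fido)]. New: cold(fido).
Round 2: R7 [cold(fido) ∧ penguin(fido) → visible(fido)]. New: visible(fido).
Round 3: R2 [visible(fido) → green(fido)]. New: green(fido).
Round 4: R6 [green(fido) ∧ penguin(fido) → mammal(fido)]. New: mammal(fido).
mammal(fido) first appears in round 4.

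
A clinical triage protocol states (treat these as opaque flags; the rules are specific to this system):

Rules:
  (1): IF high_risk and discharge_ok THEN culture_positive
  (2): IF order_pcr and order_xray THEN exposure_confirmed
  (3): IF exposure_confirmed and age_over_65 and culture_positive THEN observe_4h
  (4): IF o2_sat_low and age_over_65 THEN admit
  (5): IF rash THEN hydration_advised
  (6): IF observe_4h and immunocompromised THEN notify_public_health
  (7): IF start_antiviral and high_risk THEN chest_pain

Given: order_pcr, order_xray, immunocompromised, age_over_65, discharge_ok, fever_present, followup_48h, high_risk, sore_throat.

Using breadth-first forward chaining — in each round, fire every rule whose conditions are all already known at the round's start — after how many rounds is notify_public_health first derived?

Round 1: (1) [IF high_risk and discharge_ok THEN culture_positive]; (2) [IF order_pcr and order_xray THEN exposure_confirmed]. New: culture_positive, exposure_confirmed.
Round 2: (3) [IF exposure_confirmed and age_over_65 and culture_positive THEN observe_4h]. New: observe_4h.
Round 3: (6) [IF observe_4h and immunocompromised THEN notify_public_health]. New: notify_public_health.
notify_public_health first appears in round 3.

3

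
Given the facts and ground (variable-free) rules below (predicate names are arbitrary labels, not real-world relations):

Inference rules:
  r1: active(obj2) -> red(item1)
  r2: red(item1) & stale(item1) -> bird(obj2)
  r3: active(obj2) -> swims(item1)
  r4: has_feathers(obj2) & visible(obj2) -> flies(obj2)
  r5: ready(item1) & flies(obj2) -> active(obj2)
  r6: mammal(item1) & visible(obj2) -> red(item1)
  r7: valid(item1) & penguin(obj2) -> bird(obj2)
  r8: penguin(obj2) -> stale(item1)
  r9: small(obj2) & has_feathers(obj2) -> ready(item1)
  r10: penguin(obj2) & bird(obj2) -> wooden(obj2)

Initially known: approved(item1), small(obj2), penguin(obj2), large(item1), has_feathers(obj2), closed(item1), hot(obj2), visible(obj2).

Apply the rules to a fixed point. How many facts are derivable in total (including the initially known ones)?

16

Round 1 fires r4, r8, r9, giving flies(obj2), stale(item1), ready(item1).
Round 2 fires r5, giving active(obj2).
Round 3 fires r1, r3, giving red(item1), swims(item1).
Round 4 fires r2, giving bird(obj2).
Round 5 fires r10, giving wooden(obj2).
Closure: {active(obj2), approved(item1), bird(obj2), closed(item1), flies(obj2), has_feathers(obj2), hot(obj2), large(item1), penguin(obj2), ready(item1), red(item1), small(obj2), stale(item1), swims(item1), visible(obj2), wooden(obj2)} — 16 facts.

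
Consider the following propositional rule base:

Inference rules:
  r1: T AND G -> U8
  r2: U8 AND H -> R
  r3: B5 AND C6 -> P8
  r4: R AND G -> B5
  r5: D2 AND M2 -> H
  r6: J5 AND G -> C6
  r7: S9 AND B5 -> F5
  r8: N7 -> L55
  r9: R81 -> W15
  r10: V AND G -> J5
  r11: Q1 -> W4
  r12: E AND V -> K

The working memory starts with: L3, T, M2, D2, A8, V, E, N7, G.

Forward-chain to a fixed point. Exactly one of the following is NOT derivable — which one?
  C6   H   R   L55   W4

Round 1: r1 [T AND G -> U8]; r5 [D2 AND M2 -> H]; r8 [N7 -> L55]; r10 [V AND G -> J5]; r12 [E AND V -> K]. New: U8, H, L55, J5, K.
Round 2: r2 [U8 AND H -> R]; r6 [J5 AND G -> C6]. New: R, C6.
Round 3: r4 [R AND G -> B5]. New: B5.
Round 4: r3 [B5 AND C6 -> P8]. New: P8.
Derived: R (round 2), H (round 1), C6 (round 2), L55 (round 1). W4 never appears in any round.

W4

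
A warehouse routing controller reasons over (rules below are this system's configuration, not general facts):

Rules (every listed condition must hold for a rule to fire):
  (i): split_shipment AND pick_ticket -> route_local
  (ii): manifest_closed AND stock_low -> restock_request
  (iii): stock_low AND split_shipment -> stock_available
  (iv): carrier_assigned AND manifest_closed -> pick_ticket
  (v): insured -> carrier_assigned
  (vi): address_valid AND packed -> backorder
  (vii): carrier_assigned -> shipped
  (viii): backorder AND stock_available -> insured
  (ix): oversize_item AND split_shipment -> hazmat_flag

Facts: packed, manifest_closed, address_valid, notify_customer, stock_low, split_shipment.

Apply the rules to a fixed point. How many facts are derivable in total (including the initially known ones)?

14

Round 1: (ii) [manifest_closed AND stock_low -> restock_request]; (iii) [stock_low AND split_shipment -> stock_available]; (vi) [address_valid AND packed -> backorder]. New: restock_request, stock_available, backorder.
Round 2: (viii) [backorder AND stock_available -> insured]. New: insured.
Round 3: (v) [insured -> carrier_assigned]. New: carrier_assigned.
Round 4: (iv) [carrier_assigned AND manifest_closed -> pick_ticket]; (vii) [carrier_assigned -> shipped]. New: pick_ticket, shipped.
Round 5: (i) [split_shipment AND pick_ticket -> route_local]. New: route_local.
Closure: {address_valid, backorder, carrier_assigned, insured, manifest_closed, notify_customer, packed, pick_ticket, restock_request, route_local, shipped, split_shipment, stock_available, stock_low} — 14 facts.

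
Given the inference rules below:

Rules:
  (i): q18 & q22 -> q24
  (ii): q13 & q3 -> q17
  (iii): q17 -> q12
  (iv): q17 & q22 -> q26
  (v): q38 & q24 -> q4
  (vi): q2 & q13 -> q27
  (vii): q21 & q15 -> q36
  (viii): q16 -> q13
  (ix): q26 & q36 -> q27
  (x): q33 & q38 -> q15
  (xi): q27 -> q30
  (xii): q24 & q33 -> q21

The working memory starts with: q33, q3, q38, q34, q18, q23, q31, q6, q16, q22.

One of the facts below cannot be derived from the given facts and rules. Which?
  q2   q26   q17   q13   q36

q2

[1] (i) [q18 & q22 -> q24]; (viii) [q16 -> q13]; (x) [q33 & q38 -> q15]. ⇒ new: q24, q13, q15.
[2] (ii) [q13 & q3 -> q17]; (v) [q38 & q24 -> q4]; (xii) [q24 & q33 -> q21]. ⇒ new: q17, q4, q21.
[3] (iii) [q17 -> q12]; (iv) [q17 & q22 -> q26]; (vii) [q21 & q15 -> q36]. ⇒ new: q12, q26, q36.
[4] (ix) [q26 & q36 -> q27]. ⇒ new: q27.
[5] (xi) [q27 -> q30]. ⇒ new: q30.
Derived: q13 (round 1), q17 (round 2), q36 (round 3), q26 (round 3). q2 never appears in any round.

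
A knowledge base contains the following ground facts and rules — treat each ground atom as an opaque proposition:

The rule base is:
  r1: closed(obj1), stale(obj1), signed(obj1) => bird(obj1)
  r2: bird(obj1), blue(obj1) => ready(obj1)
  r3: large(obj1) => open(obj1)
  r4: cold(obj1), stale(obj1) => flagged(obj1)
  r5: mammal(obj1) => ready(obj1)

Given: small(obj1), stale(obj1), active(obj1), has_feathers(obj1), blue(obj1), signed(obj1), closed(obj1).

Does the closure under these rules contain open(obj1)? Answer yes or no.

no

Round 1: r1 [closed(obj1), stale(obj1), signed(obj1) => bird(obj1)]. New: bird(obj1).
Round 2: r2 [bird(obj1), blue(obj1) => ready(obj1)]. New: ready(obj1).
Fixed point reached. open(obj1) is concluded only by r3; r3 needs large(obj1) (never derived).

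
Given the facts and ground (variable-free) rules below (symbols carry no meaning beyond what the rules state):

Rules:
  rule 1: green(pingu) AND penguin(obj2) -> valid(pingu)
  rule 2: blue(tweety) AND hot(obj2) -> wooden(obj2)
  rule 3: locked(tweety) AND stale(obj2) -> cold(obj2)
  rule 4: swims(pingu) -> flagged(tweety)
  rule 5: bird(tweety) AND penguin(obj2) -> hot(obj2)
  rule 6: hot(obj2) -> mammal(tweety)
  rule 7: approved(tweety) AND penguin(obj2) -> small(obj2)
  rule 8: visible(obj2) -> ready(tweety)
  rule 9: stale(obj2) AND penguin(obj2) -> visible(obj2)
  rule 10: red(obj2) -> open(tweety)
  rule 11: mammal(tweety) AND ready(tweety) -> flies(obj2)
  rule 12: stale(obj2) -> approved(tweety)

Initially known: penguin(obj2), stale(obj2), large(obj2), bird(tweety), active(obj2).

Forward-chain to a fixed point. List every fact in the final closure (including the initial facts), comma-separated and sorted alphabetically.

active(obj2), approved(tweety), bird(tweety), flies(obj2), hot(obj2), large(obj2), mammal(tweety), penguin(obj2), ready(tweety), small(obj2), stale(obj2), visible(obj2)

Round 1: rule 5 [bird(tweety) AND penguin(obj2) -> hot(obj2)]; rule 9 [stale(obj2) AND penguin(obj2) -> visible(obj2)]; rule 12 [stale(obj2) -> approved(tweety)]. New: hot(obj2), visible(obj2), approved(tweety).
Round 2: rule 6 [hot(obj2) -> mammal(tweety)]; rule 7 [approved(tweety) AND penguin(obj2) -> small(obj2)]; rule 8 [visible(obj2) -> ready(tweety)]. New: mammal(tweety), small(obj2), ready(tweety).
Round 3: rule 11 [mammal(tweety) AND ready(tweety) -> flies(obj2)]. New: flies(obj2).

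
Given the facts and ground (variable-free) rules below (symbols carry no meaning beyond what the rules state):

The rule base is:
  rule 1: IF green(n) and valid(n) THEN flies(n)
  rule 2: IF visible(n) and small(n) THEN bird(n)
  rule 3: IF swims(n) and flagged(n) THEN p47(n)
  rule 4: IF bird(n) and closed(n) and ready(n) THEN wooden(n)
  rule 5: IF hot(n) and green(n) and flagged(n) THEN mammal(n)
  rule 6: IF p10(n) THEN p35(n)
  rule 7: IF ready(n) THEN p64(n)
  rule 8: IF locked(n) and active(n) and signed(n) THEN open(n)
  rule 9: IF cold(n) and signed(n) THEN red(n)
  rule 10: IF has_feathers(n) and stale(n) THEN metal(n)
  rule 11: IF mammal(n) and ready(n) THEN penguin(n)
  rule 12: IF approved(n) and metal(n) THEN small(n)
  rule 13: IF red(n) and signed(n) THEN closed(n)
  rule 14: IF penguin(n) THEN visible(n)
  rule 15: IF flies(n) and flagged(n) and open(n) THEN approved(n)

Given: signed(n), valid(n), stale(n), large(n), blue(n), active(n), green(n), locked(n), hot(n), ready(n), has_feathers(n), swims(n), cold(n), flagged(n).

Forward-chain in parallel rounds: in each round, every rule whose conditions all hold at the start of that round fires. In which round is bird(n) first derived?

Round 1 — rule 1, rule 3, rule 5, rule 7, rule 8, rule 9, rule 10, derive flies(n), p47(n), mammal(n), p64(n), open(n), red(n), metal(n).
Round 2 — rule 11, rule 13, rule 15, derive penguin(n), closed(n), approved(n).
Round 3 — rule 12, rule 14, derive small(n), visible(n).
Round 4 — rule 2, derive bird(n).
bird(n) first appears in round 4.

4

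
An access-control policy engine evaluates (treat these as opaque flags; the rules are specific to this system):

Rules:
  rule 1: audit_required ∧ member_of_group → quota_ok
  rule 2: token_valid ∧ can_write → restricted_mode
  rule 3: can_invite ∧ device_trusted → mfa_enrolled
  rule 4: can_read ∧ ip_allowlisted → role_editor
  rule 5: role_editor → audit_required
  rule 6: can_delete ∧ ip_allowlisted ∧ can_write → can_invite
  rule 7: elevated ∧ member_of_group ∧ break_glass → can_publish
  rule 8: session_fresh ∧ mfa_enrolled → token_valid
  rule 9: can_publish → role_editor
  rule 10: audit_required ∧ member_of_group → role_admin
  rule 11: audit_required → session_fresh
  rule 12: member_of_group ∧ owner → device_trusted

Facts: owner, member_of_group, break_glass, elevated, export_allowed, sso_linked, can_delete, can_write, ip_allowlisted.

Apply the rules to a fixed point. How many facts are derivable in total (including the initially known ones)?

Round 1: rule 6 [can_delete ∧ ip_allowlisted ∧ can_write → can_invite]; rule 7 [elevated ∧ member_of_group ∧ break_glass → can_publish]; rule 12 [member_of_group ∧ owner → device_trusted]. Adds can_invite, can_publish, device_trusted.
Round 2: rule 3 [can_invite ∧ device_trusted → mfa_enrolled]; rule 9 [can_publish → role_editor]. Adds mfa_enrolled, role_editor.
Round 3: rule 5 [role_editor → audit_required]. Adds audit_required.
Round 4: rule 1 [audit_required ∧ member_of_group → quota_ok]; rule 10 [audit_required ∧ member_of_group → role_admin]; rule 11 [audit_required → session_fresh]. Adds quota_ok, role_admin, session_fresh.
Round 5: rule 8 [session_fresh ∧ mfa_enrolled → token_valid]. Adds token_valid.
Round 6: rule 2 [token_valid ∧ can_write → restricted_mode]. Adds restricted_mode.
Closure: {audit_required, break_glass, can_delete, can_invite, can_publish, can_write, device_trusted, elevated, export_allowed, ip_allowlisted, member_of_group, mfa_enrolled, owner, quota_ok, restricted_mode, role_admin, role_editor, session_fresh, sso_linked, token_valid} — 20 facts.

20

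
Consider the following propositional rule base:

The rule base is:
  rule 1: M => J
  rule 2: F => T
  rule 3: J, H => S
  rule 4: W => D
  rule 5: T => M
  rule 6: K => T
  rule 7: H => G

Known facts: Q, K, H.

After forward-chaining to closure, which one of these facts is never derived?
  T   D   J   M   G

D

Round 1 — rule 6, rule 7, derive T, G.
Round 2 — rule 5, derive M.
Round 3 — rule 1, derive J.
Round 4 — rule 3, derive S.
Derived: G (round 1), M (round 2), J (round 3), T (round 1). D never appears in any round.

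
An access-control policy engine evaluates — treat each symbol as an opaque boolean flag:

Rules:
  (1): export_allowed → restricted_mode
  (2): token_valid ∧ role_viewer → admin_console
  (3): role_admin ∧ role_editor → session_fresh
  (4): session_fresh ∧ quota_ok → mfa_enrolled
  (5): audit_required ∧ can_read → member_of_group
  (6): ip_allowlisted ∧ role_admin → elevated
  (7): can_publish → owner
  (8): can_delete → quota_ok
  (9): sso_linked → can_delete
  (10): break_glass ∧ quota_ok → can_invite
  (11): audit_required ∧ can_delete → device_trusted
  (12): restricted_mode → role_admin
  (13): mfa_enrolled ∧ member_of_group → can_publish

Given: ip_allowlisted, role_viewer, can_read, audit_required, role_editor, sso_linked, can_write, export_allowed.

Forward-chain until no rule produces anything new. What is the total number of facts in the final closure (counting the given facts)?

Round 1 fires (1), (5), (9), giving restricted_mode, member_of_group, can_delete.
Round 2 fires (8), (11), (12), giving quota_ok, device_trusted, role_admin.
Round 3 fires (3), (6), giving session_fresh, elevated.
Round 4 fires (4), giving mfa_enrolled.
Round 5 fires (13), giving can_publish.
Round 6 fires (7), giving owner.
Closure: {audit_required, can_delete, can_publish, can_read, can_write, device_trusted, elevated, export_allowed, ip_allowlisted, member_of_group, mfa_enrolled, owner, quota_ok, restricted_mode, role_admin, role_editor, role_viewer, session_fresh, sso_linked} — 19 facts.

19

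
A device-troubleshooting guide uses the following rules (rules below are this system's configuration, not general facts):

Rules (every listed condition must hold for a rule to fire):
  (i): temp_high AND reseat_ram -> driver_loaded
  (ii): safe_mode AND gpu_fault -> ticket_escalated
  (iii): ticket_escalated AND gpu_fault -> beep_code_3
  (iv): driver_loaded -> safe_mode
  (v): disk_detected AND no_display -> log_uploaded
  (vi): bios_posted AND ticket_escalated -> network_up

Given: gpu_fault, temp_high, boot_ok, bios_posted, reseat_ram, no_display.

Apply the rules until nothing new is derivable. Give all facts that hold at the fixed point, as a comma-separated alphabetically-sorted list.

Round 1: (i) [temp_high AND reseat_ram -> driver_loaded]. New: driver_loaded.
Round 2: (iv) [driver_loaded -> safe_mode]. New: safe_mode.
Round 3: (ii) [safe_mode AND gpu_fault -> ticket_escalated]. New: ticket_escalated.
Round 4: (iii) [ticket_escalated AND gpu_fault -> beep_code_3]; (vi) [bios_posted AND ticket_escalated -> network_up]. New: beep_code_3, network_up.

beep_code_3, bios_posted, boot_ok, driver_loaded, gpu_fault, network_up, no_display, reseat_ram, safe_mode, temp_high, ticket_escalated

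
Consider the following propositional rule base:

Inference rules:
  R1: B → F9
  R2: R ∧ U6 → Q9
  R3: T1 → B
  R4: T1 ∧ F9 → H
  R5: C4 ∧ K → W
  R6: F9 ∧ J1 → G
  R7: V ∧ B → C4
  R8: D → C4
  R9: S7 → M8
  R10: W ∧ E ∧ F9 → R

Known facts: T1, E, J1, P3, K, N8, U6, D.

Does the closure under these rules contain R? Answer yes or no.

Round 1 fires R3, R8, giving B, C4.
Round 2 fires R1, R5, giving F9, W.
Round 3 fires R4, R6, R10, giving H, G, R.
Round 4 fires R2, giving Q9.
R appears in round 3, so it is derivable.

yes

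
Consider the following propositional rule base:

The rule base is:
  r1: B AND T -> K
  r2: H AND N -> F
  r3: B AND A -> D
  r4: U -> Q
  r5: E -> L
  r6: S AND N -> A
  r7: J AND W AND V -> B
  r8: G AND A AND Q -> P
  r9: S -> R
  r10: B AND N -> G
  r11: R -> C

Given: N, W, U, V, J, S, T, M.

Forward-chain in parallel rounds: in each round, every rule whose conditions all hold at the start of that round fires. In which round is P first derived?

[1] r4 [U -> Q]; r6 [S AND N -> A]; r7 [J AND W AND V -> B]; r9 [S -> R]. ⇒ new: Q, A, B, R.
[2] r1 [B AND T -> K]; r3 [B AND A -> D]; r10 [B AND N -> G]; r11 [R -> C]. ⇒ new: K, D, G, C.
[3] r8 [G AND A AND Q -> P]. ⇒ new: P.
P first appears in round 3.

3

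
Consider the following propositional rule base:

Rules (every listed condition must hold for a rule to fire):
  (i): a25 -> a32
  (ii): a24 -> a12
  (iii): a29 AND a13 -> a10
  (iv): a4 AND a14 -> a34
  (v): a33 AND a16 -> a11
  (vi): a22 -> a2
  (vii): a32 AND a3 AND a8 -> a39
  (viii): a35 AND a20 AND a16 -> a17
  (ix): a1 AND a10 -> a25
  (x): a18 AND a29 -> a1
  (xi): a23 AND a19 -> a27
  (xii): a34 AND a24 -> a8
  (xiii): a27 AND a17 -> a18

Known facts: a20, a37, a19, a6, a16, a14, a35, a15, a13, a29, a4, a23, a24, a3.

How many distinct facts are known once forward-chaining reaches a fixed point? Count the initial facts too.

Round 1 fires (ii), (iii), (iv), (viii), (xi), giving a12, a10, a34, a17, a27.
Round 2 fires (xii), (xiii), giving a8, a18.
Round 3 fires (x), giving a1.
Round 4 fires (ix), giving a25.
Round 5 fires (i), giving a32.
Round 6 fires (vii), giving a39.
Closure: {a1, a10, a12, a13, a14, a15, a16, a17, a18, a19, a20, a23, a24, a25, a27, a29, a3, a32, a34, a35, a37, a39, a4, a6, a8} — 25 facts.

25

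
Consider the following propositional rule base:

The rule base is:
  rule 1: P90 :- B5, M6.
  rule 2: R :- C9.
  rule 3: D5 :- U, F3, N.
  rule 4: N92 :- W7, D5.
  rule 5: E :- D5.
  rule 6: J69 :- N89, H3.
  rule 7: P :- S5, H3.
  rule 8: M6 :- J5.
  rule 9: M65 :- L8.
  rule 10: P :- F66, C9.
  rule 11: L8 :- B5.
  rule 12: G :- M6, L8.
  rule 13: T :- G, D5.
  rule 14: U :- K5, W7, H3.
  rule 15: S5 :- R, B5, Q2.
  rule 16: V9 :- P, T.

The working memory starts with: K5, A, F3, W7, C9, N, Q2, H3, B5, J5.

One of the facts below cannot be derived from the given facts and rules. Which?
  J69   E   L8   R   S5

Round 1 fires rule 2, rule 8, rule 11, rule 14, giving R, M6, L8, U.
Round 2 fires rule 1, rule 3, rule 9, rule 12, rule 15, giving P90, D5, M65, G, S5.
Round 3 fires rule 4, rule 5, rule 7, rule 13, giving N92, E, P, T.
Round 4 fires rule 16, giving V9.
Derived: R (round 1), L8 (round 1), E (round 3), S5 (round 2). J69 never appears in any round.

J69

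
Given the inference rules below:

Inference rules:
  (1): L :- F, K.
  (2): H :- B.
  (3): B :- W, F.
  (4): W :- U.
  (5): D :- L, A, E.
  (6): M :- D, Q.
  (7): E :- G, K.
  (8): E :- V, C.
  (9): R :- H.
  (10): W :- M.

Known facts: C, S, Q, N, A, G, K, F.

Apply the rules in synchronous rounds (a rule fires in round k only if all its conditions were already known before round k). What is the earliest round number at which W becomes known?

4

Round 1: (1) [L :- F, K.]; (7) [E :- G, K.]. Adds L, E.
Round 2: (5) [D :- L, A, E.]. Adds D.
Round 3: (6) [M :- D, Q.]. Adds M.
Round 4: (10) [W :- M.]. Adds W.
W first appears in round 4.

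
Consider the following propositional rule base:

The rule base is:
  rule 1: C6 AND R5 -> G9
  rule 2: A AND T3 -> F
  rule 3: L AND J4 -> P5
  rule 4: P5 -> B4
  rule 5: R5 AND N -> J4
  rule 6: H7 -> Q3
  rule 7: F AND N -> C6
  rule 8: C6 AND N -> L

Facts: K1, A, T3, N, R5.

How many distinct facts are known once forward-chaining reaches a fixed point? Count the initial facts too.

12

[1] rule 2 [A AND T3 -> F]; rule 5 [R5 AND N -> J4]. ⇒ new: F, J4.
[2] rule 7 [F AND N -> C6]. ⇒ new: C6.
[3] rule 1 [C6 AND R5 -> G9]; rule 8 [C6 AND N -> L]. ⇒ new: G9, L.
[4] rule 3 [L AND J4 -> P5]. ⇒ new: P5.
[5] rule 4 [P5 -> B4]. ⇒ new: B4.
Closure: {A, B4, C6, F, G9, J4, K1, L, N, P5, R5, T3} — 12 facts.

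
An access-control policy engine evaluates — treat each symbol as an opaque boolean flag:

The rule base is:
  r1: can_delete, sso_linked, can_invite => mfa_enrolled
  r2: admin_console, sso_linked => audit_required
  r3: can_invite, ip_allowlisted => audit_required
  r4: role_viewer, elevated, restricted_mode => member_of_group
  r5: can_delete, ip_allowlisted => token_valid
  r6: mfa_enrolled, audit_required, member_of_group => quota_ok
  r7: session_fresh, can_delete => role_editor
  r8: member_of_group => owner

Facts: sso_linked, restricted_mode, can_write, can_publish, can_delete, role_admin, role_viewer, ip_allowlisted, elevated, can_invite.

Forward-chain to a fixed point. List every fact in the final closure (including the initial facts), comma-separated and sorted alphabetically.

audit_required, can_delete, can_invite, can_publish, can_write, elevated, ip_allowlisted, member_of_group, mfa_enrolled, owner, quota_ok, restricted_mode, role_admin, role_viewer, sso_linked, token_valid

Round 1: r1 [can_delete, sso_linked, can_invite => mfa_enrolled]; r3 [can_invite, ip_allowlisted => audit_required]; r4 [role_viewer, elevated, restricted_mode => member_of_group]; r5 [can_delete, ip_allowlisted => token_valid]. New: mfa_enrolled, audit_required, member_of_group, token_valid.
Round 2: r6 [mfa_enrolled, audit_required, member_of_group => quota_ok]; r8 [member_of_group => owner]. New: quota_ok, owner.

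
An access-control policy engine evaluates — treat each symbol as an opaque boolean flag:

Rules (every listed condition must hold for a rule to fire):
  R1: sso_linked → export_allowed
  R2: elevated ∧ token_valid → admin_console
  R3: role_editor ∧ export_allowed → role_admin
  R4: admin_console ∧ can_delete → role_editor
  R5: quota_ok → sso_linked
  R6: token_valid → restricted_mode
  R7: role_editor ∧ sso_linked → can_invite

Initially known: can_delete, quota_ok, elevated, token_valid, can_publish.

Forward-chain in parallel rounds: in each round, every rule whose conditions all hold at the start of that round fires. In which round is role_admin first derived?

[1] R2 [elevated ∧ token_valid → admin_console]; R5 [quota_ok → sso_linked]; R6 [token_valid → restricted_mode]. ⇒ new: admin_console, sso_linked, restricted_mode.
[2] R1 [sso_linked → export_allowed]; R4 [admin_console ∧ can_delete → role_editor]. ⇒ new: export_allowed, role_editor.
[3] R3 [role_editor ∧ export_allowed → role_admin]; R7 [role_editor ∧ sso_linked → can_invite]. ⇒ new: role_admin, can_invite.
role_admin first appears in round 3.

3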